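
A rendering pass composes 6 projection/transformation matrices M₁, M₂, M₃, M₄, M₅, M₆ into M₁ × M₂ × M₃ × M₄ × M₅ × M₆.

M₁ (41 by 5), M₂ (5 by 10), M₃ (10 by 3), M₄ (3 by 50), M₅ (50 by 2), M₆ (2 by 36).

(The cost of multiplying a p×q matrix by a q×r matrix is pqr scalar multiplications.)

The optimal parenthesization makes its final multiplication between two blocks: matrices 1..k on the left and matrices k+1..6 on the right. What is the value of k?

5

Adjacent pairs: M₁M₂ = 41·5·10 = 2050; M₂M₃ = 5·10·3 = 150; M₃M₄ = 10·3·50 = 1500; M₄M₅ = 3·50·2 = 300; M₅M₆ = 50·2·36 = 3600.
Length 3: M₁..M₃: k=1: 0+150+41·5·3=765; k=2: 2050+0+41·10·3=3280 → min 765 | M₂..M₄: k=2: 0+1500+5·10·50=4000; k=3: 150+0+5·3·50=900 → min 900 | M₃..M₅: k=3: 0+300+10·3·2=360; k=4: 1500+0+10·50·2=2500 → min 360 | M₄..M₆: k=4: 0+3600+3·50·36=9000; k=5: 300+0+3·2·36=516 → min 516.
Length 4: M₁..M₄: k=1: 0+900+41·5·50=11150; k=2: 2050+1500+41·10·50=24050; k=3: 765+0+41·3·50=6915 → min 6915 | M₂..M₅: k=2: 0+360+5·10·2=460; k=3: 150+300+5·3·2=480; k=4: 900+0+5·50·2=1400 → min 460 | M₃..M₆: k=3: 0+516+10·3·36=1596; k=4: 1500+3600+10·50·36=23100; k=5: 360+0+10·2·36=1080 → min 1080.
Length 5: M₁..M₅: k=1: 0+460+41·5·2=870; k=2: 2050+360+41·10·2=3230; k=3: 765+300+41·3·2=1311; k=4: 6915+0+41·50·2=11015 → min 870 | M₂..M₆: k=2: 0+1080+5·10·36=2880; k=3: 150+516+5·3·36=1206; k=4: 900+3600+5·50·36=13500; k=5: 460+0+5·2·36=820 → min 820.
Top-level splits: k=1: (M₁..M₁)·(M₂..M₆) → 0+820+41·5·36 = 8200; k=2: (M₁..M₂)·(M₃..M₆) → 2050+1080+41·10·36 = 17890; k=3: (M₁..M₃)·(M₄..M₆) → 765+516+41·3·36 = 5709; k=4: (M₁..M₄)·(M₅..M₆) → 6915+3600+41·50·36 = 84315; k=5: (M₁..M₅)·(M₆..M₆) → 870+0+41·2·36 = 3822.
Best split is after M₅, i.e. k = 5.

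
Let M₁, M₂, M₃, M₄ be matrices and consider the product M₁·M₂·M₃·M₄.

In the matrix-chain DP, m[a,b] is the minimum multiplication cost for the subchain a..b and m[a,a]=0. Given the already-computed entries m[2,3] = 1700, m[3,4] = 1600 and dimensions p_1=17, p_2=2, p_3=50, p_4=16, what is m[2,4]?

2144

m[2,4] = min over k∈[2,3] of m[2,k]+m[k+1,4]+p_{1}·p_k·p_{4}.
k=2: 0 + 1600 + 17·2·16 = 2144; k=3: 1700 + 0 + 17·50·16 = 15300.
Minimum: 2144 at k=2.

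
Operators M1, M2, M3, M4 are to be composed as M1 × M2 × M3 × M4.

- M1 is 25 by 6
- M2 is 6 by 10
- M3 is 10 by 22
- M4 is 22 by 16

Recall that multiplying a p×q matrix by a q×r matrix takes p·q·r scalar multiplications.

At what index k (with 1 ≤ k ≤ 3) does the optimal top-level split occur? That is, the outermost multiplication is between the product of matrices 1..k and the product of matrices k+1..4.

1

Adjacent pairs: M1M2 = 25·6·10 = 1500; M2M3 = 6·10·22 = 1320; M3M4 = 10·22·16 = 3520.
Length 3: M1..M3: k=1: 0+1320+25·6·22=4620; k=2: 1500+0+25·10·22=7000 → min 4620 | M2..M4: k=2: 0+3520+6·10·16=4480; k=3: 1320+0+6·22·16=3432 → min 3432.
Top-level splits: k=1: (M1..M1)·(M2..M4) → 0+3432+25·6·16 = 5832; k=2: (M1..M2)·(M3..M4) → 1500+3520+25·10·16 = 9020; k=3: (M1..M3)·(M4..M4) → 4620+0+25·22·16 = 13420.
Best split is after M1, i.e. k = 1.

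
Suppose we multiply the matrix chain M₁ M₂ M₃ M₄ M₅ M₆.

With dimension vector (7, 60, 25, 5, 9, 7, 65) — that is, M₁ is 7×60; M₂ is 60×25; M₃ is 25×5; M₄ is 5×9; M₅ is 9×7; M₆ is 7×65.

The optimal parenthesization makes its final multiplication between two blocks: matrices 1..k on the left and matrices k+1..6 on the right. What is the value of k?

Adjacent pairs: M₁M₂ = 7·60·25 = 10500; M₂M₃ = 60·25·5 = 7500; M₃M₄ = 25·5·9 = 1125; M₄M₅ = 5·9·7 = 315; M₅M₆ = 9·7·65 = 4095.
Length 3: M₁..M₃: k=1: 0+7500+7·60·5=9600; k=2: 10500+0+7·25·5=11375 → min 9600 | M₂..M₄: k=2: 0+1125+60·25·9=14625; k=3: 7500+0+60·5·9=10200 → min 10200 | M₃..M₅: k=3: 0+315+25·5·7=1190; k=4: 1125+0+25·9·7=2700 → min 1190 | M₄..M₆: k=4: 0+4095+5·9·65=7020; k=5: 315+0+5·7·65=2590 → min 2590.
Length 4: M₁..M₄: k=1: 0+10200+7·60·9=13980; k=2: 10500+1125+7·25·9=13200; k=3: 9600+0+7·5·9=9915 → min 9915 | M₂..M₅: k=2: 0+1190+60·25·7=11690; k=3: 7500+315+60·5·7=9915; k=4: 10200+0+60·9·7=13980 → min 9915 | M₃..M₆: k=3: 0+2590+25·5·65=10715; k=4: 1125+4095+25·9·65=19845; k=5: 1190+0+25·7·65=12565 → min 10715.
Length 5: M₁..M₅: k=1: 0+9915+7·60·7=12855; k=2: 10500+1190+7·25·7=12915; k=3: 9600+315+7·5·7=10160; k=4: 9915+0+7·9·7=10356 → min 10160 | M₂..M₆: k=2: 0+10715+60·25·65=108215; k=3: 7500+2590+60·5·65=29590; k=4: 10200+4095+60·9·65=49395; k=5: 9915+0+60·7·65=37215 → min 29590.
Top-level splits: k=1: (M₁..M₁)·(M₂..M₆) → 0+29590+7·60·65 = 56890; k=2: (M₁..M₂)·(M₃..M₆) → 10500+10715+7·25·65 = 32590; k=3: (M₁..M₃)·(M₄..M₆) → 9600+2590+7·5·65 = 14465; k=4: (M₁..M₄)·(M₅..M₆) → 9915+4095+7·9·65 = 18105; k=5: (M₁..M₅)·(M₆..M₆) → 10160+0+7·7·65 = 13345.
Best split is after M₅, i.e. k = 5.

5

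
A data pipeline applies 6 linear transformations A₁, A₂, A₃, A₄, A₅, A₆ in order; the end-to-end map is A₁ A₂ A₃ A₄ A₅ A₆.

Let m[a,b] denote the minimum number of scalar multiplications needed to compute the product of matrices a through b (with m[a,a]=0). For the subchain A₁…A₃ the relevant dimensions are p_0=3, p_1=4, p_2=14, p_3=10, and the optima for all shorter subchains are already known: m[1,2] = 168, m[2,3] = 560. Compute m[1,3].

m[1,3] = min over k∈[1,2] of m[1,k]+m[k+1,3]+p_{0}·p_k·p_{3}.
k=1: 0 + 560 + 3·4·10 = 680; k=2: 168 + 0 + 3·14·10 = 588.
Minimum: 588 at k=2.

588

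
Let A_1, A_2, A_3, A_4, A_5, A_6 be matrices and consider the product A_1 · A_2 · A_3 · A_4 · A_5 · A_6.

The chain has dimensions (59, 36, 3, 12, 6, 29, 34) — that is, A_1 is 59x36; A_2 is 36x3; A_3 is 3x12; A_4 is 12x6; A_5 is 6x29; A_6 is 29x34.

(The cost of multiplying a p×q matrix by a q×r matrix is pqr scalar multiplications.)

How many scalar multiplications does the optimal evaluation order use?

16086

Adjacent pairs: A_1A_2 = 59·36·3 = 6372; A_2A_3 = 36·3·12 = 1296; A_3A_4 = 3·12·6 = 216; A_4A_5 = 12·6·29 = 2088; A_5A_6 = 6·29·34 = 5916.
Length 3: A_1..A_3: k=1: 0+1296+59·36·12=26784; k=2: 6372+0+59·3·12=8496 → min 8496 | A_2..A_4: k=2: 0+216+36·3·6=864; k=3: 1296+0+36·12·6=3888 → min 864 | A_3..A_5: k=3: 0+2088+3·12·29=3132; k=4: 216+0+3·6·29=738 → min 738 | A_4..A_6: k=4: 0+5916+12·6·34=8364; k=5: 2088+0+12·29·34=13920 → min 8364.
Length 4: A_1..A_4: k=1: 0+864+59·36·6=13608; k=2: 6372+216+59·3·6=7650; k=3: 8496+0+59·12·6=12744 → min 7650 | A_2..A_5: k=2: 0+738+36·3·29=3870; k=3: 1296+2088+36·12·29=15912; k=4: 864+0+36·6·29=7128 → min 3870 | A_3..A_6: k=3: 0+8364+3·12·34=9588; k=4: 216+5916+3·6·34=6744; k=5: 738+0+3·29·34=3696 → min 3696.
Length 5: A_1..A_5: k=1: 0+3870+59·36·29=65466; k=2: 6372+738+59·3·29=12243; k=3: 8496+2088+59·12·29=31116; k=4: 7650+0+59·6·29=17916 → min 12243 | A_2..A_6: k=2: 0+3696+36·3·34=7368; k=3: 1296+8364+36·12·34=24348; k=4: 864+5916+36·6·34=14124; k=5: 3870+0+36·29·34=39366 → min 7368.
Length 6: A_1..A_6: k=1: 0+7368+59·36·34=79584; k=2: 6372+3696+59·3·34=16086; k=3: 8496+8364+59·12·34=40932; k=4: 7650+5916+59·6·34=25602; k=5: 12243+0+59·29·34=70417 → min 16086.
Optimal order: ((A_1 · A_2) · (((A_3 · A_4) · A_5) · A_6)) with cost 16086.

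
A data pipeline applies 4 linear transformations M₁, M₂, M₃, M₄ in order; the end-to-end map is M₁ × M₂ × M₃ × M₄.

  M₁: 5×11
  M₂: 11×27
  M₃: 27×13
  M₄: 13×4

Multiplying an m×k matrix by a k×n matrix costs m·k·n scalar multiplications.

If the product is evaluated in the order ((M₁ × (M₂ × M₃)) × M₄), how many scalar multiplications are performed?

4836

(M₂ × M₃): 11×27 by 27×13 → 11×13, cost 11·27·13 = 3861
(M₁ × (M₂ × M₃)): 5×11 by 11×13 → 5×13, cost 5·11·13 = 715; cumulative 4576
((M₁ × (M₂ × M₃)) × M₄): 5×13 by 13×4 → 5×4, cost 5·13·4 = 260; cumulative 4836
Total: 4836 scalar multiplications.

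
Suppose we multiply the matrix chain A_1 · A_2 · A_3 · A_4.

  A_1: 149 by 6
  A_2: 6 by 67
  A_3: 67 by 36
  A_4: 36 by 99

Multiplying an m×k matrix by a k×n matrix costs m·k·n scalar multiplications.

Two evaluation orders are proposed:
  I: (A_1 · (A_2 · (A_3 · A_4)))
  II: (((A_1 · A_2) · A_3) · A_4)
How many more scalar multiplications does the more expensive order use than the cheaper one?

583230

Order I = (A_1 · (A_2 · (A_3 · A_4))): (A_3 · A_4): 67×36 by 36×99 → 67×99, cost 67·36·99 = 238788; (A_2 · (A_3 · A_4)): 6×67 by 67×99 → 6×99, cost 6·67·99 = 39798; cumulative 278586; (A_1 · (A_2 · (A_3 · A_4))): 149×6 by 6×99 → 149×99, cost 149·6·99 = 88506; cumulative 367092. Total 367092.
Order II = (((A_1 · A_2) · A_3) · A_4): (A_1 · A_2): 149×6 by 6×67 → 149×67, cost 149·6·67 = 59898; ((A_1 · A_2) · A_3): 149×67 by 67×36 → 149×36, cost 149·67·36 = 359388; cumulative 419286; (((A_1 · A_2) · A_3) · A_4): 149×36 by 36×99 → 149×99, cost 149·36·99 = 531036; cumulative 950322. Total 950322.
Difference: |367092 − 950322| = 583230.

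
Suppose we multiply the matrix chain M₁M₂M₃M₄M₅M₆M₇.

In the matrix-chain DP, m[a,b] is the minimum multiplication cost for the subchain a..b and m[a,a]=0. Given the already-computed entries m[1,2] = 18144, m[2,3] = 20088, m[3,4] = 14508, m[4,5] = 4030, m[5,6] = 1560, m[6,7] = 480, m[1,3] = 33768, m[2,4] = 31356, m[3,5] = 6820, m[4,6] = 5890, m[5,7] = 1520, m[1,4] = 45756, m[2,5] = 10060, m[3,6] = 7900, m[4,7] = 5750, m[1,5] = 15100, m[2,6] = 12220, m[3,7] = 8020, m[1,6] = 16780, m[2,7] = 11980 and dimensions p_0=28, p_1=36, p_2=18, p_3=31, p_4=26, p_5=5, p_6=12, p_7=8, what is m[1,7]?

m[1,7] = min over k∈[1,6] of m[1,k]+m[k+1,7]+p_{0}·p_k·p_{7}.
k=1: 0 + 11980 + 28·36·8 = 20044; k=2: 18144 + 8020 + 28·18·8 = 30196; k=3: 33768 + 5750 + 28·31·8 = 46462; k=4: 45756 + 1520 + 28·26·8 = 53100; k=5: 15100 + 480 + 28·5·8 = 16700; k=6: 16780 + 0 + 28·12·8 = 19468.
Minimum: 16700 at k=5.

16700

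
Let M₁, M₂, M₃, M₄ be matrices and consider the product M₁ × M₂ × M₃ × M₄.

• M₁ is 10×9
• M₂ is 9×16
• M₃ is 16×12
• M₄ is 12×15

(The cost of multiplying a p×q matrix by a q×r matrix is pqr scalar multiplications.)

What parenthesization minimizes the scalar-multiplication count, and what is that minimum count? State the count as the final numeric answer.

4608

Adjacent pairs: M₁M₂ = 10·9·16 = 1440; M₂M₃ = 9·16·12 = 1728; M₃M₄ = 16·12·15 = 2880.
Length 3: M₁..M₃: k=1: 0+1728+10·9·12=2808; k=2: 1440+0+10·16·12=3360 → min 2808 | M₂..M₄: k=2: 0+2880+9·16·15=5040; k=3: 1728+0+9·12·15=3348 → min 3348.
Length 4: M₁..M₄: k=1: 0+3348+10·9·15=4698; k=2: 1440+2880+10·16·15=6720; k=3: 2808+0+10·12·15=4608 → min 4608.
Optimal parenthesization: ((M₁ × (M₂ × M₃)) × M₄) with cost 4608.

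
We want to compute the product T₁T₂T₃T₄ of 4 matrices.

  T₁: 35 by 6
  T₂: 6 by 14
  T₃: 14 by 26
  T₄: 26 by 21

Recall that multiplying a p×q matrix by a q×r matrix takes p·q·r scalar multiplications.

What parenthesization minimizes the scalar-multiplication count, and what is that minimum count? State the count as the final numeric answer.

Adjacent pairs: T₁T₂ = 35·6·14 = 2940; T₂T₃ = 6·14·26 = 2184; T₃T₄ = 14·26·21 = 7644.
Length 3: T₁..T₃: k=1: 0+2184+35·6·26=7644; k=2: 2940+0+35·14·26=15680 → min 7644 | T₂..T₄: k=2: 0+7644+6·14·21=9408; k=3: 2184+0+6·26·21=5460 → min 5460.
Length 4: T₁..T₄: k=1: 0+5460+35·6·21=9870; k=2: 2940+7644+35·14·21=20874; k=3: 7644+0+35·26·21=26754 → min 9870.
Optimal parenthesization: (T₁((T₂T₃)T₄)) with cost 9870.

9870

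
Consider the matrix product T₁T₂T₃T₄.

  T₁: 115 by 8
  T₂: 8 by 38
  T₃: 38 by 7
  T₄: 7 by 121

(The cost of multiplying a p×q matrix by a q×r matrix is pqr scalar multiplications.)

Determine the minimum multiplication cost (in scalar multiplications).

105973

Adjacent pairs: T₁T₂ = 115·8·38 = 34960; T₂T₃ = 8·38·7 = 2128; T₃T₄ = 38·7·121 = 32186.
Length 3: T₁..T₃: k=1: 0+2128+115·8·7=8568; k=2: 34960+0+115·38·7=65550 → min 8568 | T₂..T₄: k=2: 0+32186+8·38·121=68970; k=3: 2128+0+8·7·121=8904 → min 8904.
Length 4: T₁..T₄: k=1: 0+8904+115·8·121=120224; k=2: 34960+32186+115·38·121=595916; k=3: 8568+0+115·7·121=105973 → min 105973.
Optimal order: ((T₁(T₂T₃))T₄) with cost 105973.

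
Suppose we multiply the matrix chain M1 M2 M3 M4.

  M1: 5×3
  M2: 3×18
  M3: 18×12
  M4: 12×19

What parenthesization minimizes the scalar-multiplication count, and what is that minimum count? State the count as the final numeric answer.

Adjacent pairs: M1M2 = 5·3·18 = 270; M2M3 = 3·18·12 = 648; M3M4 = 18·12·19 = 4104.
Length 3: M1..M3: k=1: 0+648+5·3·12=828; k=2: 270+0+5·18·12=1350 → min 828 | M2..M4: k=2: 0+4104+3·18·19=5130; k=3: 648+0+3·12·19=1332 → min 1332.
Length 4: M1..M4: k=1: 0+1332+5·3·19=1617; k=2: 270+4104+5·18·19=6084; k=3: 828+0+5·12·19=1968 → min 1617.
Optimal parenthesization: (M1 ((M2 M3) M4)) with cost 1617.

1617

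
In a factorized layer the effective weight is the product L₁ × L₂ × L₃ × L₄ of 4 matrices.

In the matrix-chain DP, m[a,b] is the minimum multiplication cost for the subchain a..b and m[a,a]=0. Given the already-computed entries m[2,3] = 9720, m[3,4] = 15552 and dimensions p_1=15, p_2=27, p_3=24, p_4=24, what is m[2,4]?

m[2,4] = min over k∈[2,3] of m[2,k]+m[k+1,4]+p_{1}·p_k·p_{4}.
k=2: 0 + 15552 + 15·27·24 = 25272; k=3: 9720 + 0 + 15·24·24 = 18360.
Minimum: 18360 at k=3.

18360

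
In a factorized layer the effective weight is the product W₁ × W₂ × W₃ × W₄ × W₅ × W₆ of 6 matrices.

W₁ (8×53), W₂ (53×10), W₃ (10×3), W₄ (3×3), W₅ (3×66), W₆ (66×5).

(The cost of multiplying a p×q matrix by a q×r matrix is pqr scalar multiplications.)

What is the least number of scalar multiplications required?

4017

Adjacent pairs: W₁W₂ = 8·53·10 = 4240; W₂W₃ = 53·10·3 = 1590; W₃W₄ = 10·3·3 = 90; W₄W₅ = 3·3·66 = 594; W₅W₆ = 3·66·5 = 990.
Length 3: W₁..W₃: k=1: 0+1590+8·53·3=2862; k=2: 4240+0+8·10·3=4480 → min 2862 | W₂..W₄: k=2: 0+90+53·10·3=1680; k=3: 1590+0+53·3·3=2067 → min 1680 | W₃..W₅: k=3: 0+594+10·3·66=2574; k=4: 90+0+10·3·66=2070 → min 2070 | W₄..W₆: k=4: 0+990+3·3·5=1035; k=5: 594+0+3·66·5=1584 → min 1035.
Length 4: W₁..W₄: k=1: 0+1680+8·53·3=2952; k=2: 4240+90+8·10·3=4570; k=3: 2862+0+8·3·3=2934 → min 2934 | W₂..W₅: k=2: 0+2070+53·10·66=37050; k=3: 1590+594+53·3·66=12678; k=4: 1680+0+53·3·66=12174 → min 12174 | W₃..W₆: k=3: 0+1035+10·3·5=1185; k=4: 90+990+10·3·5=1230; k=5: 2070+0+10·66·5=5370 → min 1185.
Length 5: W₁..W₅: k=1: 0+12174+8·53·66=40158; k=2: 4240+2070+8·10·66=11590; k=3: 2862+594+8·3·66=5040; k=4: 2934+0+8·3·66=4518 → min 4518 | W₂..W₆: k=2: 0+1185+53·10·5=3835; k=3: 1590+1035+53·3·5=3420; k=4: 1680+990+53·3·5=3465; k=5: 12174+0+53·66·5=29664 → min 3420.
Length 6: W₁..W₆: k=1: 0+3420+8·53·5=5540; k=2: 4240+1185+8·10·5=5825; k=3: 2862+1035+8·3·5=4017; k=4: 2934+990+8·3·5=4044; k=5: 4518+0+8·66·5=7158 → min 4017.
Optimal order: ((W₁ × (W₂ × W₃)) × (W₄ × (W₅ × W₆))) with cost 4017.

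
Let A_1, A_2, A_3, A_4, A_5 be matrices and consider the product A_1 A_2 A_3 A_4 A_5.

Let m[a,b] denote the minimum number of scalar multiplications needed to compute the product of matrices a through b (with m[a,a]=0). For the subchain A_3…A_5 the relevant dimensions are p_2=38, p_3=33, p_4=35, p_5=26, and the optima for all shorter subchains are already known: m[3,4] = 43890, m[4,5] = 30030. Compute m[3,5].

62634

m[3,5] = min over k∈[3,4] of m[3,k]+m[k+1,5]+p_{2}·p_k·p_{5}.
k=3: 0 + 30030 + 38·33·26 = 62634; k=4: 43890 + 0 + 38·35·26 = 78470.
Minimum: 62634 at k=3.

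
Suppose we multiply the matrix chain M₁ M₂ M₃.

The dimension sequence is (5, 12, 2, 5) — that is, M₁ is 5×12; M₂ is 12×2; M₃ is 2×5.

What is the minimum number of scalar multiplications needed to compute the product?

Order (M₁ (M₂ M₃)): (M₂ M₃): 12×2 by 2×5 → 12×5, cost 12·2·5 = 120; (M₁ (M₂ M₃)): 5×12 by 12×5 → 5×5, cost 5·12·5 = 300; cumulative 420. Total 420.
Order ((M₁ M₂) M₃): (M₁ M₂): 5×12 by 12×2 → 5×2, cost 5·12·2 = 120; ((M₁ M₂) M₃): 5×2 by 2×5 → 5×5, cost 5·2·5 = 50; cumulative 170. Total 170.
Minimum: 170.

170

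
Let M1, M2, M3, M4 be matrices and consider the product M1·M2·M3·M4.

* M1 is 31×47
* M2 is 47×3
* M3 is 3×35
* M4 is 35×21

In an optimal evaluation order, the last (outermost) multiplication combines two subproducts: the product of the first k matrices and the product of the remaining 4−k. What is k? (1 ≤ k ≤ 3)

2

Adjacent pairs: M1M2 = 31·47·3 = 4371; M2M3 = 47·3·35 = 4935; M3M4 = 3·35·21 = 2205.
Length 3: M1..M3: k=1: 0+4935+31·47·35=55930; k=2: 4371+0+31·3·35=7626 → min 7626 | M2..M4: k=2: 0+2205+47·3·21=5166; k=3: 4935+0+47·35·21=39480 → min 5166.
Top-level splits: k=1: (M1..M1)·(M2..M4) → 0+5166+31·47·21 = 35763; k=2: (M1..M2)·(M3..M4) → 4371+2205+31·3·21 = 8529; k=3: (M1..M3)·(M4..M4) → 7626+0+31·35·21 = 30411.
Best split is after M2, i.e. k = 2.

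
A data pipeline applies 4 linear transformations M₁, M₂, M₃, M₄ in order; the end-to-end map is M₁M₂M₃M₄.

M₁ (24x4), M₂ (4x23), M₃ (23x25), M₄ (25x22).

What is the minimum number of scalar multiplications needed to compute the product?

6612

Adjacent pairs: M₁M₂ = 24·4·23 = 2208; M₂M₃ = 4·23·25 = 2300; M₃M₄ = 23·25·22 = 12650.
Length 3: M₁..M₃: k=1: 0+2300+24·4·25=4700; k=2: 2208+0+24·23·25=16008 → min 4700 | M₂..M₄: k=2: 0+12650+4·23·22=14674; k=3: 2300+0+4·25·22=4500 → min 4500.
Length 4: M₁..M₄: k=1: 0+4500+24·4·22=6612; k=2: 2208+12650+24·23·22=27002; k=3: 4700+0+24·25·22=17900 → min 6612.
Optimal order: (M₁((M₂M₃)M₄)) with cost 6612.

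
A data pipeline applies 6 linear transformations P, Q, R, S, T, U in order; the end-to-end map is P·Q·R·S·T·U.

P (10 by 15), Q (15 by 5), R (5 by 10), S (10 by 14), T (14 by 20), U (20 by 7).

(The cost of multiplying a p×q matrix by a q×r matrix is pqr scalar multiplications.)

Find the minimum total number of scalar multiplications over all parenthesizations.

Adjacent pairs: PQ = 10·15·5 = 750; QR = 15·5·10 = 750; RS = 5·10·14 = 700; ST = 10·14·20 = 2800; TU = 14·20·7 = 1960.
Length 3: P..R: k=1: 0+750+10·15·10=2250; k=2: 750+0+10·5·10=1250 → min 1250 | Q..S: k=2: 0+700+15·5·14=1750; k=3: 750+0+15·10·14=2850 → min 1750 | R..T: k=3: 0+2800+5·10·20=3800; k=4: 700+0+5·14·20=2100 → min 2100 | S..U: k=4: 0+1960+10·14·7=2940; k=5: 2800+0+10·20·7=4200 → min 2940.
Length 4: P..S: k=1: 0+1750+10·15·14=3850; k=2: 750+700+10·5·14=2150; k=3: 1250+0+10·10·14=2650 → min 2150 | Q..T: k=2: 0+2100+15·5·20=3600; k=3: 750+2800+15·10·20=6550; k=4: 1750+0+15·14·20=5950 → min 3600 | R..U: k=3: 0+2940+5·10·7=3290; k=4: 700+1960+5·14·7=3150; k=5: 2100+0+5·20·7=2800 → min 2800.
Length 5: P..T: k=1: 0+3600+10·15·20=6600; k=2: 750+2100+10·5·20=3850; k=3: 1250+2800+10·10·20=6050; k=4: 2150+0+10·14·20=4950 → min 3850 | Q..U: k=2: 0+2800+15·5·7=3325; k=3: 750+2940+15·10·7=4740; k=4: 1750+1960+15·14·7=5180; k=5: 3600+0+15·20·7=5700 → min 3325.
Length 6: P..U: k=1: 0+3325+10·15·7=4375; k=2: 750+2800+10·5·7=3900; k=3: 1250+2940+10·10·7=4890; k=4: 2150+1960+10·14·7=5090; k=5: 3850+0+10·20·7=5250 → min 3900.
Optimal order: ((P·Q)·(((R·S)·T)·U)) with cost 3900.

3900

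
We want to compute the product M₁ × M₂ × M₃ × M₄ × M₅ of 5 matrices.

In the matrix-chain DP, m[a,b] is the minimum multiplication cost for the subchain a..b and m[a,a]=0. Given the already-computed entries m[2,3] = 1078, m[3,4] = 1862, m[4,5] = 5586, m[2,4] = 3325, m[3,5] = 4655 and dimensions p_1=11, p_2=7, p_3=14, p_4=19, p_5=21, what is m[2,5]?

m[2,5] = min over k∈[2,4] of m[2,k]+m[k+1,5]+p_{1}·p_k·p_{5}.
k=2: 0 + 4655 + 11·7·21 = 6272; k=3: 1078 + 5586 + 11·14·21 = 9898; k=4: 3325 + 0 + 11·19·21 = 7714.
Minimum: 6272 at k=2.

6272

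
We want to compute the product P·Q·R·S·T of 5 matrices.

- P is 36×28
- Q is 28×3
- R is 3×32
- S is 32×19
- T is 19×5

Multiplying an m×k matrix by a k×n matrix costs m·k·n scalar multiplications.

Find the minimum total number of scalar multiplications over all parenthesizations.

Adjacent pairs: PQ = 36·28·3 = 3024; QR = 28·3·32 = 2688; RS = 3·32·19 = 1824; ST = 32·19·5 = 3040.
Length 3: P..R: k=1: 0+2688+36·28·32=34944; k=2: 3024+0+36·3·32=6480 → min 6480 | Q..S: k=2: 0+1824+28·3·19=3420; k=3: 2688+0+28·32·19=19712 → min 3420 | R..T: k=3: 0+3040+3·32·5=3520; k=4: 1824+0+3·19·5=2109 → min 2109.
Length 4: P..S: k=1: 0+3420+36·28·19=22572; k=2: 3024+1824+36·3·19=6900; k=3: 6480+0+36·32·19=28368 → min 6900 | Q..T: k=2: 0+2109+28·3·5=2529; k=3: 2688+3040+28·32·5=10208; k=4: 3420+0+28·19·5=6080 → min 2529.
Length 5: P..T: k=1: 0+2529+36·28·5=7569; k=2: 3024+2109+36·3·5=5673; k=3: 6480+3040+36·32·5=15280; k=4: 6900+0+36·19·5=10320 → min 5673.
Optimal order: ((P·Q)·((R·S)·T)) with cost 5673.

5673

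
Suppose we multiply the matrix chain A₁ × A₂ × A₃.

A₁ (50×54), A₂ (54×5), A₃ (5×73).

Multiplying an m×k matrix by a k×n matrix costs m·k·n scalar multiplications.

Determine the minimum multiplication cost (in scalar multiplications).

Order (A₁ × (A₂ × A₃)): (A₂ × A₃): 54×5 by 5×73 → 54×73, cost 54·5·73 = 19710; (A₁ × (A₂ × A₃)): 50×54 by 54×73 → 50×73, cost 50·54·73 = 197100; cumulative 216810. Total 216810.
Order ((A₁ × A₂) × A₃): (A₁ × A₂): 50×54 by 54×5 → 50×5, cost 50·54·5 = 13500; ((A₁ × A₂) × A₃): 50×5 by 5×73 → 50×73, cost 50·5·73 = 18250; cumulative 31750. Total 31750.
Minimum: 31750.

31750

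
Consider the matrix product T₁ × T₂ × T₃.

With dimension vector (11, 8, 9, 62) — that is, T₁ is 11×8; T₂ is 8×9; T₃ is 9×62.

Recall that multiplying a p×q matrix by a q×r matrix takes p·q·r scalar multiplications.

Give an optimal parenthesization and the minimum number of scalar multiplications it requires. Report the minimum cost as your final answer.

(T₁ × (T₂ × T₃)): cost 9920.
((T₁ × T₂) × T₃): cost 6930.
Optimal: ((T₁ × T₂) × T₃) with cost 6930.

6930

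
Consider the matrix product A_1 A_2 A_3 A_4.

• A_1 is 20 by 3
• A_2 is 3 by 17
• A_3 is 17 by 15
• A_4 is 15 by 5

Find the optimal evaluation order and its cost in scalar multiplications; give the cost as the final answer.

1290

Adjacent pairs: A_1A_2 = 20·3·17 = 1020; A_2A_3 = 3·17·15 = 765; A_3A_4 = 17·15·5 = 1275.
Length 3: A_1..A_3: k=1: 0+765+20·3·15=1665; k=2: 1020+0+20·17·15=6120 → min 1665 | A_2..A_4: k=2: 0+1275+3·17·5=1530; k=3: 765+0+3·15·5=990 → min 990.
Length 4: A_1..A_4: k=1: 0+990+20·3·5=1290; k=2: 1020+1275+20·17·5=3995; k=3: 1665+0+20·15·5=3165 → min 1290.
Optimal parenthesization: (A_1 ((A_2 A_3) A_4)) with cost 1290.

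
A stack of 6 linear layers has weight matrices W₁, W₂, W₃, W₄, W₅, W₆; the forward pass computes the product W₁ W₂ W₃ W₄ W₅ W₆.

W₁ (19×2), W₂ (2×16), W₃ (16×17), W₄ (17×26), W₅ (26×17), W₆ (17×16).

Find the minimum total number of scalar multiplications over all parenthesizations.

3464

Adjacent pairs: W₁W₂ = 19·2·16 = 608; W₂W₃ = 2·16·17 = 544; W₃W₄ = 16·17·26 = 7072; W₄W₅ = 17·26·17 = 7514; W₅W₆ = 26·17·16 = 7072.
Length 3: W₁..W₃: k=1: 0+544+19·2·17=1190; k=2: 608+0+19·16·17=5776 → min 1190 | W₂..W₄: k=2: 0+7072+2·16·26=7904; k=3: 544+0+2·17·26=1428 → min 1428 | W₃..W₅: k=3: 0+7514+16·17·17=12138; k=4: 7072+0+16·26·17=14144 → min 12138 | W₄..W₆: k=4: 0+7072+17·26·16=14144; k=5: 7514+0+17·17·16=12138 → min 12138.
Length 4: W₁..W₄: k=1: 0+1428+19·2·26=2416; k=2: 608+7072+19·16·26=15584; k=3: 1190+0+19·17·26=9588 → min 2416 | W₂..W₅: k=2: 0+12138+2·16·17=12682; k=3: 544+7514+2·17·17=8636; k=4: 1428+0+2·26·17=2312 → min 2312 | W₃..W₆: k=3: 0+12138+16·17·16=16490; k=4: 7072+7072+16·26·16=20800; k=5: 12138+0+16·17·16=16490 → min 16490.
Length 5: W₁..W₅: k=1: 0+2312+19·2·17=2958; k=2: 608+12138+19·16·17=17914; k=3: 1190+7514+19·17·17=14195; k=4: 2416+0+19·26·17=10814 → min 2958 | W₂..W₆: k=2: 0+16490+2·16·16=17002; k=3: 544+12138+2·17·16=13226; k=4: 1428+7072+2·26·16=9332; k=5: 2312+0+2·17·16=2856 → min 2856.
Length 6: W₁..W₆: k=1: 0+2856+19·2·16=3464; k=2: 608+16490+19·16·16=21962; k=3: 1190+12138+19·17·16=18496; k=4: 2416+7072+19·26·16=17392; k=5: 2958+0+19·17·16=8126 → min 3464.
Optimal order: (W₁ ((((W₂ W₃) W₄) W₅) W₆)) with cost 3464.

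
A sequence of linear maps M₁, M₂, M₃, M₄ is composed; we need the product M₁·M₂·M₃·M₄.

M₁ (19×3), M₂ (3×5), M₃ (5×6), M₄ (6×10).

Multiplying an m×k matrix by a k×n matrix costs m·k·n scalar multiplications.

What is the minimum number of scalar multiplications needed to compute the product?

840

Adjacent pairs: M₁M₂ = 19·3·5 = 285; M₂M₃ = 3·5·6 = 90; M₃M₄ = 5·6·10 = 300.
Length 3: M₁..M₃: k=1: 0+90+19·3·6=432; k=2: 285+0+19·5·6=855 → min 432 | M₂..M₄: k=2: 0+300+3·5·10=450; k=3: 90+0+3·6·10=270 → min 270.
Length 4: M₁..M₄: k=1: 0+270+19·3·10=840; k=2: 285+300+19·5·10=1535; k=3: 432+0+19·6·10=1572 → min 840.
Optimal order: (M₁·((M₂·M₃)·M₄)) with cost 840.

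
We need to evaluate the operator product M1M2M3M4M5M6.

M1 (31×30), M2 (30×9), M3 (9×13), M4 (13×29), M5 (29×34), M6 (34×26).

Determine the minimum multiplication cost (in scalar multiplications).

35847

Adjacent pairs: M1M2 = 31·30·9 = 8370; M2M3 = 30·9·13 = 3510; M3M4 = 9·13·29 = 3393; M4M5 = 13·29·34 = 12818; M5M6 = 29·34·26 = 25636.
Length 3: M1..M3: k=1: 0+3510+31·30·13=15600; k=2: 8370+0+31·9·13=11997 → min 11997 | M2..M4: k=2: 0+3393+30·9·29=11223; k=3: 3510+0+30·13·29=14820 → min 11223 | M3..M5: k=3: 0+12818+9·13·34=16796; k=4: 3393+0+9·29·34=12267 → min 12267 | M4..M6: k=4: 0+25636+13·29·26=35438; k=5: 12818+0+13·34·26=24310 → min 24310.
Length 4: M1..M4: k=1: 0+11223+31·30·29=38193; k=2: 8370+3393+31·9·29=19854; k=3: 11997+0+31·13·29=23684 → min 19854 | M2..M5: k=2: 0+12267+30·9·34=21447; k=3: 3510+12818+30·13·34=29588; k=4: 11223+0+30·29·34=40803 → min 21447 | M3..M6: k=3: 0+24310+9·13·26=27352; k=4: 3393+25636+9·29·26=35815; k=5: 12267+0+9·34·26=20223 → min 20223.
Length 5: M1..M5: k=1: 0+21447+31·30·34=53067; k=2: 8370+12267+31·9·34=30123; k=3: 11997+12818+31·13·34=38517; k=4: 19854+0+31·29·34=50420 → min 30123 | M2..M6: k=2: 0+20223+30·9·26=27243; k=3: 3510+24310+30·13·26=37960; k=4: 11223+25636+30·29·26=59479; k=5: 21447+0+30·34·26=47967 → min 27243.
Length 6: M1..M6: k=1: 0+27243+31·30·26=51423; k=2: 8370+20223+31·9·26=35847; k=3: 11997+24310+31·13·26=46785; k=4: 19854+25636+31·29·26=68864; k=5: 30123+0+31·34·26=57527 → min 35847.
Optimal order: ((M1M2)(((M3M4)M5)M6)) with cost 35847.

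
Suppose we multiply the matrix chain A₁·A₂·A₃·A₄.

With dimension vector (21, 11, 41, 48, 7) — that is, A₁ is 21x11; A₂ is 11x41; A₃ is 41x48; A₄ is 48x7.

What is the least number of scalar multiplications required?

18550

Adjacent pairs: A₁A₂ = 21·11·41 = 9471; A₂A₃ = 11·41·48 = 21648; A₃A₄ = 41·48·7 = 13776.
Length 3: A₁..A₃: k=1: 0+21648+21·11·48=32736; k=2: 9471+0+21·41·48=50799 → min 32736 | A₂..A₄: k=2: 0+13776+11·41·7=16933; k=3: 21648+0+11·48·7=25344 → min 16933.
Length 4: A₁..A₄: k=1: 0+16933+21·11·7=18550; k=2: 9471+13776+21·41·7=29274; k=3: 32736+0+21·48·7=39792 → min 18550.
Optimal order: (A₁·(A₂·(A₃·A₄))) with cost 18550.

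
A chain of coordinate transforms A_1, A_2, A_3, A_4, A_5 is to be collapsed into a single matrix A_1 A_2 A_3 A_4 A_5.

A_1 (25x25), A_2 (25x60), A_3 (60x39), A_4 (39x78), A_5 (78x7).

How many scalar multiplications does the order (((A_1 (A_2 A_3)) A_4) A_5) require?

(A_2 A_3): 25×60 by 60×39 → 25×39, cost 25·60·39 = 58500
(A_1 (A_2 A_3)): 25×25 by 25×39 → 25×39, cost 25·25·39 = 24375; cumulative 82875
((A_1 (A_2 A_3)) A_4): 25×39 by 39×78 → 25×78, cost 25·39·78 = 76050; cumulative 158925
(((A_1 (A_2 A_3)) A_4) A_5): 25×78 by 78×7 → 25×7, cost 25·78·7 = 13650; cumulative 172575
Total: 172575 scalar multiplications.

172575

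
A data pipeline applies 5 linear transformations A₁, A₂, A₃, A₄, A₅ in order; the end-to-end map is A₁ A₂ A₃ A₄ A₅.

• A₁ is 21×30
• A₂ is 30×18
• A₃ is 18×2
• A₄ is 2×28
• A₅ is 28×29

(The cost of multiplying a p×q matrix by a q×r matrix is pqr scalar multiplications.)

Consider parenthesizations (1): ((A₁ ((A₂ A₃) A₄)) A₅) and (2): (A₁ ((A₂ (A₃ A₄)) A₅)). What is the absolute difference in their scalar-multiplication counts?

21306

Order (1) = ((A₁ ((A₂ A₃) A₄)) A₅): (A₂ A₃): 30×18 by 18×2 → 30×2, cost 30·18·2 = 1080; ((A₂ A₃) A₄): 30×2 by 2×28 → 30×28, cost 30·2·28 = 1680; cumulative 2760; (A₁ ((A₂ A₃) A₄)): 21×30 by 30×28 → 21×28, cost 21·30·28 = 17640; cumulative 20400; ((A₁ ((A₂ A₃) A₄)) A₅): 21×28 by 28×29 → 21×29, cost 21·28·29 = 17052; cumulative 37452. Total 37452.
Order (2) = (A₁ ((A₂ (A₃ A₄)) A₅)): (A₃ A₄): 18×2 by 2×28 → 18×28, cost 18·2·28 = 1008; (A₂ (A₃ A₄)): 30×18 by 18×28 → 30×28, cost 30·18·28 = 15120; cumulative 16128; ((A₂ (A₃ A₄)) A₅): 30×28 by 28×29 → 30×29, cost 30·28·29 = 24360; cumulative 40488; (A₁ ((A₂ (A₃ A₄)) A₅)): 21×30 by 30×29 → 21×29, cost 21·30·29 = 18270; cumulative 58758. Total 58758.
Difference: |37452 − 58758| = 21306.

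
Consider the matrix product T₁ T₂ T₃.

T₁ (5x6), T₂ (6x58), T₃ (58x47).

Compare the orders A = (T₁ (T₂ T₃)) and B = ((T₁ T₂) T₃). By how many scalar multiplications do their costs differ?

Order A = (T₁ (T₂ T₃)): (T₂ T₃): 6×58 by 58×47 → 6×47, cost 6·58·47 = 16356; (T₁ (T₂ T₃)): 5×6 by 6×47 → 5×47, cost 5·6·47 = 1410; cumulative 17766. Total 17766.
Order B = ((T₁ T₂) T₃): (T₁ T₂): 5×6 by 6×58 → 5×58, cost 5·6·58 = 1740; ((T₁ T₂) T₃): 5×58 by 58×47 → 5×47, cost 5·58·47 = 13630; cumulative 15370. Total 15370.
Difference: |17766 − 15370| = 2396.

2396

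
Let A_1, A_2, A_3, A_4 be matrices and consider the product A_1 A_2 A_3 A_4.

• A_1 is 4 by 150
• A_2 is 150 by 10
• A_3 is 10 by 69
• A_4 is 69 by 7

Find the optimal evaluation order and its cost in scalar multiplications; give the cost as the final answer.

10692

Adjacent pairs: A_1A_2 = 4·150·10 = 6000; A_2A_3 = 150·10·69 = 103500; A_3A_4 = 10·69·7 = 4830.
Length 3: A_1..A_3: k=1: 0+103500+4·150·69=144900; k=2: 6000+0+4·10·69=8760 → min 8760 | A_2..A_4: k=2: 0+4830+150·10·7=15330; k=3: 103500+0+150·69·7=175950 → min 15330.
Length 4: A_1..A_4: k=1: 0+15330+4·150·7=19530; k=2: 6000+4830+4·10·7=11110; k=3: 8760+0+4·69·7=10692 → min 10692.
Optimal parenthesization: (((A_1 A_2) A_3) A_4) with cost 10692.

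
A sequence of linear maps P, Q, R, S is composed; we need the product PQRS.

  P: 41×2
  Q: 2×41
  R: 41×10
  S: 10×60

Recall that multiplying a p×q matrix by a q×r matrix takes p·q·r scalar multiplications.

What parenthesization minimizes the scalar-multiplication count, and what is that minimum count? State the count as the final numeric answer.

Adjacent pairs: PQ = 41·2·41 = 3362; QR = 2·41·10 = 820; RS = 41·10·60 = 24600.
Length 3: P..R: k=1: 0+820+41·2·10=1640; k=2: 3362+0+41·41·10=20172 → min 1640 | Q..S: k=2: 0+24600+2·41·60=29520; k=3: 820+0+2·10·60=2020 → min 2020.
Length 4: P..S: k=1: 0+2020+41·2·60=6940; k=2: 3362+24600+41·41·60=128822; k=3: 1640+0+41·10·60=26240 → min 6940.
Optimal parenthesization: (P((QR)S)) with cost 6940.

6940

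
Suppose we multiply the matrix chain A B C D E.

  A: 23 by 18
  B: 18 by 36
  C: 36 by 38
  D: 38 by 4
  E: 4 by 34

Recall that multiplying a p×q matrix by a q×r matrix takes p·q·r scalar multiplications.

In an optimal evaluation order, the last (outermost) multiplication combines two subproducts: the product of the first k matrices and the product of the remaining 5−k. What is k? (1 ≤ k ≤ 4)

4

Adjacent pairs: AB = 23·18·36 = 14904; BC = 18·36·38 = 24624; CD = 36·38·4 = 5472; DE = 38·4·34 = 5168.
Length 3: A..C: k=1: 0+24624+23·18·38=40356; k=2: 14904+0+23·36·38=46368 → min 40356 | B..D: k=2: 0+5472+18·36·4=8064; k=3: 24624+0+18·38·4=27360 → min 8064 | C..E: k=3: 0+5168+36·38·34=51680; k=4: 5472+0+36·4·34=10368 → min 10368.
Length 4: A..D: k=1: 0+8064+23·18·4=9720; k=2: 14904+5472+23·36·4=23688; k=3: 40356+0+23·38·4=43852 → min 9720 | B..E: k=2: 0+10368+18·36·34=32400; k=3: 24624+5168+18·38·34=53048; k=4: 8064+0+18·4·34=10512 → min 10512.
Top-level splits: k=1: (A..A)·(B..E) → 0+10512+23·18·34 = 24588; k=2: (A..B)·(C..E) → 14904+10368+23·36·34 = 53424; k=3: (A..C)·(D..E) → 40356+5168+23·38·34 = 75240; k=4: (A..D)·(E..E) → 9720+0+23·4·34 = 12848.
Best split is after D, i.e. k = 4.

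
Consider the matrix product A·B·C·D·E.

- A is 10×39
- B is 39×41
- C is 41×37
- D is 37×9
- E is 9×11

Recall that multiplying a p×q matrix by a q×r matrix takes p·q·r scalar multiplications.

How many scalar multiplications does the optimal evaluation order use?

Adjacent pairs: AB = 10·39·41 = 15990; BC = 39·41·37 = 59163; CD = 41·37·9 = 13653; DE = 37·9·11 = 3663.
Length 3: A..C: k=1: 0+59163+10·39·37=73593; k=2: 15990+0+10·41·37=31160 → min 31160 | B..D: k=2: 0+13653+39·41·9=28044; k=3: 59163+0+39·37·9=72150 → min 28044 | C..E: k=3: 0+3663+41·37·11=20350; k=4: 13653+0+41·9·11=17712 → min 17712.
Length 4: A..D: k=1: 0+28044+10·39·9=31554; k=2: 15990+13653+10·41·9=33333; k=3: 31160+0+10·37·9=34490 → min 31554 | B..E: k=2: 0+17712+39·41·11=35301; k=3: 59163+3663+39·37·11=78699; k=4: 28044+0+39·9·11=31905 → min 31905.
Length 5: A..E: k=1: 0+31905+10·39·11=36195; k=2: 15990+17712+10·41·11=38212; k=3: 31160+3663+10·37·11=38893; k=4: 31554+0+10·9·11=32544 → min 32544.
Optimal order: ((A·(B·(C·D)))·E) with cost 32544.

32544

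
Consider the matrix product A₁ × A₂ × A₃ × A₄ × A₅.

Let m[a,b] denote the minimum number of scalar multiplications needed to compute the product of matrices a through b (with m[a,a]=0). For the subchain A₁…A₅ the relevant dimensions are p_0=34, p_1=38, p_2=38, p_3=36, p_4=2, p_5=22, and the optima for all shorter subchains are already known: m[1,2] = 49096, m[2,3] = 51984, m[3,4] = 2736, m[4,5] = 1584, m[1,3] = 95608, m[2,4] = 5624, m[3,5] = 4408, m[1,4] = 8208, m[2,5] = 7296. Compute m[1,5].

9704

m[1,5] = min over k∈[1,4] of m[1,k]+m[k+1,5]+p_{0}·p_k·p_{5}.
k=1: 0 + 7296 + 34·38·22 = 35720; k=2: 49096 + 4408 + 34·38·22 = 81928; k=3: 95608 + 1584 + 34·36·22 = 124120; k=4: 8208 + 0 + 34·2·22 = 9704.
Minimum: 9704 at k=4.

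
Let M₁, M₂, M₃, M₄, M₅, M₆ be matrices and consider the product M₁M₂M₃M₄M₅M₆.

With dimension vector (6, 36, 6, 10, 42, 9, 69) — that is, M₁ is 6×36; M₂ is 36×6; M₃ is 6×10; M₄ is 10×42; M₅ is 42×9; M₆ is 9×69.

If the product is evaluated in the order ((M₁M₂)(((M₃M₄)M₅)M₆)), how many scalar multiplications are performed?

(M₁M₂): 6×36 by 36×6 → 6×6, cost 6·36·6 = 1296
(M₃M₄): 6×10 by 10×42 → 6×42, cost 6·10·42 = 2520
((M₃M₄)M₅): 6×42 by 42×9 → 6×9, cost 6·42·9 = 2268; cumulative 4788
(((M₃M₄)M₅)M₆): 6×9 by 9×69 → 6×69, cost 6·9·69 = 3726; cumulative 8514
((M₁M₂)(((M₃M₄)M₅)M₆)): 6×6 by 6×69 → 6×69, cost 6·6·69 = 2484; cumulative 12294
Total: 12294 scalar multiplications.

12294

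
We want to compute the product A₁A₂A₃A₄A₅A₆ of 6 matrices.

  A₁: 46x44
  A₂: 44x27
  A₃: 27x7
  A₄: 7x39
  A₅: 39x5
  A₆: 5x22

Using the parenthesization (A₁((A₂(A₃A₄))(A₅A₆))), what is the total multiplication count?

(A₃A₄): 27×7 by 7×39 → 27×39, cost 27·7·39 = 7371
(A₂(A₃A₄)): 44×27 by 27×39 → 44×39, cost 44·27·39 = 46332; cumulative 53703
(A₅A₆): 39×5 by 5×22 → 39×22, cost 39·5·22 = 4290
((A₂(A₃A₄))(A₅A₆)): 44×39 by 39×22 → 44×22, cost 44·39·22 = 37752; cumulative 95745
(A₁((A₂(A₃A₄))(A₅A₆))): 46×44 by 44×22 → 46×22, cost 46·44·22 = 44528; cumulative 140273
Total: 140273 scalar multiplications.

140273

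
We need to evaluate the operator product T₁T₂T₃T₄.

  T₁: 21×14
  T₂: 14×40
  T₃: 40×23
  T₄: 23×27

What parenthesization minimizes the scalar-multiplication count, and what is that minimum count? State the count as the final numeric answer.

Adjacent pairs: T₁T₂ = 21·14·40 = 11760; T₂T₃ = 14·40·23 = 12880; T₃T₄ = 40·23·27 = 24840.
Length 3: T₁..T₃: k=1: 0+12880+21·14·23=19642; k=2: 11760+0+21·40·23=31080 → min 19642 | T₂..T₄: k=2: 0+24840+14·40·27=39960; k=3: 12880+0+14·23·27=21574 → min 21574.
Length 4: T₁..T₄: k=1: 0+21574+21·14·27=29512; k=2: 11760+24840+21·40·27=59280; k=3: 19642+0+21·23·27=32683 → min 29512.
Optimal parenthesization: (T₁((T₂T₃)T₄)) with cost 29512.

29512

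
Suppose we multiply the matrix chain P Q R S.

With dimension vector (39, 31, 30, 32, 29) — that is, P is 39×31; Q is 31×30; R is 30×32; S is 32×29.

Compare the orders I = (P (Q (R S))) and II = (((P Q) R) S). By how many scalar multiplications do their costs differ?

Order I = (P (Q (R S))): (R S): 30×32 by 32×29 → 30×29, cost 30·32·29 = 27840; (Q (R S)): 31×30 by 30×29 → 31×29, cost 31·30·29 = 26970; cumulative 54810; (P (Q (R S))): 39×31 by 31×29 → 39×29, cost 39·31·29 = 35061; cumulative 89871. Total 89871.
Order II = (((P Q) R) S): (P Q): 39×31 by 31×30 → 39×30, cost 39·31·30 = 36270; ((P Q) R): 39×30 by 30×32 → 39×32, cost 39·30·32 = 37440; cumulative 73710; (((P Q) R) S): 39×32 by 32×29 → 39×29, cost 39·32·29 = 36192; cumulative 109902. Total 109902.
Difference: |89871 − 109902| = 20031.

20031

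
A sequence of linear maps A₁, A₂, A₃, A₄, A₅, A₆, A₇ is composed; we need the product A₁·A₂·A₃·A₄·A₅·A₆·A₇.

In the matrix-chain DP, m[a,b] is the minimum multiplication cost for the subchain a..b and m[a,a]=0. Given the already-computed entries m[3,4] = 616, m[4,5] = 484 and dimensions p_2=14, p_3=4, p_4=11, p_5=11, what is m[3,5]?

1100

m[3,5] = min over k∈[3,4] of m[3,k]+m[k+1,5]+p_{2}·p_k·p_{5}.
k=3: 0 + 484 + 14·4·11 = 1100; k=4: 616 + 0 + 14·11·11 = 2310.
Minimum: 1100 at k=3.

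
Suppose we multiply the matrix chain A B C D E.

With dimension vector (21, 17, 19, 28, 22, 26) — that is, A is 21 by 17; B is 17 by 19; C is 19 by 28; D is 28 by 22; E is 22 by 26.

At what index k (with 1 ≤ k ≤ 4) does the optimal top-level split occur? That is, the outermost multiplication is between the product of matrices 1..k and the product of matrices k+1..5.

1

Adjacent pairs: AB = 21·17·19 = 6783; BC = 17·19·28 = 9044; CD = 19·28·22 = 11704; DE = 28·22·26 = 16016.
Length 3: A..C: k=1: 0+9044+21·17·28=19040; k=2: 6783+0+21·19·28=17955 → min 17955 | B..D: k=2: 0+11704+17·19·22=18810; k=3: 9044+0+17·28·22=19516 → min 18810 | C..E: k=3: 0+16016+19·28·26=29848; k=4: 11704+0+19·22·26=22572 → min 22572.
Length 4: A..D: k=1: 0+18810+21·17·22=26664; k=2: 6783+11704+21·19·22=27265; k=3: 17955+0+21·28·22=30891 → min 26664 | B..E: k=2: 0+22572+17·19·26=30970; k=3: 9044+16016+17·28·26=37436; k=4: 18810+0+17·22·26=28534 → min 28534.
Top-level splits: k=1: (A..A)·(B..E) → 0+28534+21·17·26 = 37816; k=2: (A..B)·(C..E) → 6783+22572+21·19·26 = 39729; k=3: (A..C)·(D..E) → 17955+16016+21·28·26 = 49259; k=4: (A..D)·(E..E) → 26664+0+21·22·26 = 38676.
Best split is after A, i.e. k = 1.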